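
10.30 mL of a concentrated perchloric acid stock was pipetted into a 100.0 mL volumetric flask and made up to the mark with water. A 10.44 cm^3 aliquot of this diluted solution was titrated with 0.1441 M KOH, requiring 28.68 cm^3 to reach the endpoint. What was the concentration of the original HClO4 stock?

n(KOH) = 0.1441 x 0.02868 = 0.004133 mol.
n(HClO4) in the aliquot = 0.004133 mol.
[diluted HClO4] = 0.004133 / 0.01044 = 0.3959 M.
Dilution factor = 100.0/10.30 = 9.709, so [stock] = 0.3959 x 9.709 = 3.84 M.

3.84 M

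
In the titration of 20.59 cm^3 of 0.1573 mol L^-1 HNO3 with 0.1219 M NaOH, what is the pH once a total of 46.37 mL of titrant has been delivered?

n(acid) = 0.1573 x 0.02059 = 0.003239 mol; n(NaOH) added = 0.1219 x 0.04637 = 0.005653 mol.
Base is in excess by 0.005653 - 0.003239 = 0.002414 mol in a total volume of 0.06696 L.
[OH^-] = 0.002414/0.06696 = 0.03605 M, so pOH = 1.44 and pH = 14.00 - 1.44 = 12.56.

12.56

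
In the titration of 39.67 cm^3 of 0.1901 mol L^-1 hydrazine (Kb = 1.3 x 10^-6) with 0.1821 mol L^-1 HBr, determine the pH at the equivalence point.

n(N2H4) = 0.1901 x 0.03967 = 0.007541 mol; V(HBr) at equivalence = 0.007541/0.1821 = 0.04141 L.
At equivalence the base is fully converted to N2H5+; total volume = 0.08108 L, so [N2H5+] = 0.007541/0.08108 = 0.09301 M.
Ka(N2H5+) = Kw/Kb = 1.0e-14 / 1.3 x 10^-6 = 7.69e-9.
[H^+] = sqrt(Ka x [N2H5+]) = sqrt(7.69e-9 x 0.09301) = 2.67e-5 M.
pH = -log(2.67e-5) = 4.57.

4.57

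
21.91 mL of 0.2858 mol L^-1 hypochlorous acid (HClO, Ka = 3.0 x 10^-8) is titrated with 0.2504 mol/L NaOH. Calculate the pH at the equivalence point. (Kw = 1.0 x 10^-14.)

10.32

n(HClO) = 0.2858 x 0.02191 = 0.006262 mol; V(NaOH) at equivalence = 0.006262/0.2504 = 0.02501 L.
At equivalence all the acid is converted to ClO-; total volume = 0.02191 + 0.02501 = 0.04692 L, so [ClO-] = 0.006262/0.04692 = 0.1335 M.
Kb = Kw/Ka = 1.0e-14 / 3.0 x 10^-8 = 3.33e-7.
[OH^-] = sqrt(Kb x [ClO-]) = sqrt(3.33e-7 x 0.1335) = 0.000211 M.
pOH = 3.68, so pH = 14.00 - 3.68 = 10.32.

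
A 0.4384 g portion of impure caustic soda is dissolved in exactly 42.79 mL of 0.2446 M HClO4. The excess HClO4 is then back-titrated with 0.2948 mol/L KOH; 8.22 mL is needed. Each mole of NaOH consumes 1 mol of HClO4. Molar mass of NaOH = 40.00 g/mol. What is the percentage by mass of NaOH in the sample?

73.4%

Total n(HClO4) added = 0.2446 x 0.04279 = 0.01047 mol.
n(KOH) used = 0.2948 x 0.008220 = 0.002423 mol, which equals the excess n(HClO4).
So n(HClO4) consumed by the sample = 0.01047 - 0.002423 = 0.008043 mol.
n(NaOH) = 0.008043 / 1 = 0.008043 mol.
mass NaOH = 0.008043 x 40.00 = 0.3217 g, so %NaOH = 0.3217/0.4384 x 100 = 73.4%.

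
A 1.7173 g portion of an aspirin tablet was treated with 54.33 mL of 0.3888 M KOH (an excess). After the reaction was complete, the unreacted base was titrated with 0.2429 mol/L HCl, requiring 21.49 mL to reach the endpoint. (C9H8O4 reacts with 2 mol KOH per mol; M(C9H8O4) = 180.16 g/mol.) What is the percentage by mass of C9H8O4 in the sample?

83.4%

Total n(KOH) added = 0.3888 x 0.05433 = 0.02112 mol.
n(HCl) used = 0.2429 x 0.02149 = 0.005220 mol, which equals the excess n(KOH).
So n(KOH) consumed by the sample = 0.02112 - 0.005220 = 0.01590 mol.
n(C9H8O4) = 0.01590 / 2 = 0.007952 mol.
mass C9H8O4 = 0.007952 x 180.16 = 1.433 g, so %C9H8O4 = 1.433/1.7173 x 100 = 83.4%.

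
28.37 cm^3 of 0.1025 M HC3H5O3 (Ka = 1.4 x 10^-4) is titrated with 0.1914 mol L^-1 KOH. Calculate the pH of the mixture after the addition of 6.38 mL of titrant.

3.71

Initial n(HC3H5O3) = 0.1025 x 0.02837 = 0.002908 mol.
n(KOH) added = 0.1914 x 0.006380 = 0.001221 mol, converting that many moles of HC3H5O3 to C3H5O3-.
Remaining n(HC3H5O3) = 0.001687 mol; n(C3H5O3-) = 0.001221 mol.
By Henderson-Hasselbalch, pH = pKa + log([A^-]/[HA]) = 3.85 + log(0.001221/0.001687) = 3.85 + (-0.14) = 3.71.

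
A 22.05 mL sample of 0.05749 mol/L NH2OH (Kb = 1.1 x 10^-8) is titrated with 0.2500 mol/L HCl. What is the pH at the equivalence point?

n(NH2OH) = 0.05749 x 0.02205 = 0.001268 mol; V(HCl) at equivalence = 0.001268/0.2500 = 0.005071 L.
At equivalence the base is fully converted to NH3OH+; total volume = 0.02712 L, so [NH3OH+] = 0.001268/0.02712 = 0.04674 M.
Ka(NH3OH+) = Kw/Kb = 1.0e-14 / 1.1 x 10^-8 = 9.09e-7.
[H^+] = sqrt(Ka x [NH3OH+]) = sqrt(9.09e-7 x 0.04674) = 0.000206 M.
pH = -log(0.000206) = 3.69.

3.69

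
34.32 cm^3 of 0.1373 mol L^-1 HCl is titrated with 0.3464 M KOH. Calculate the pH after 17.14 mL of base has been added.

12.38

n(acid) = 0.1373 x 0.03432 = 0.004712 mol; n(KOH) added = 0.3464 x 0.01714 = 0.005937 mol.
Base is in excess by 0.005937 - 0.004712 = 0.001225 mol in a total volume of 0.05146 L.
[OH^-] = 0.001225/0.05146 = 0.02381 M, so pOH = 1.62 and pH = 14.00 - 1.62 = 12.38.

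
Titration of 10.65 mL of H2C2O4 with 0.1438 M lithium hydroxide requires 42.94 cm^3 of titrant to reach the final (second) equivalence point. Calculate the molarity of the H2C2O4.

0.290 M

n(LiOH) = 0.1438 x 0.04294 = 0.006175 mol.
At the final (second) equivalence point, 2 mol OH^- react per mol H2C2O4, so n(H2C2O4) = 0.006175 / 2 = 0.003087 mol.
[H2C2O4] = 0.003087 / 0.01065 L = 0.290 M.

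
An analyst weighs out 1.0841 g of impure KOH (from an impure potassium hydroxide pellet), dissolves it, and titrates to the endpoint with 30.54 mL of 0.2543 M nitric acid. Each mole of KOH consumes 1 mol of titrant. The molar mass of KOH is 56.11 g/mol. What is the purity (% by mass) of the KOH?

n(HNO3) = 0.2543 x 0.03054 = 0.007766 mol.
n(KOH) = 0.007766 / 1 = 0.007766 mol.
mass of KOH = 0.007766 x 56.11 = 0.4358 g.
% purity = 0.4358 / 1.0841 x 100 = 40.2%.

40.2%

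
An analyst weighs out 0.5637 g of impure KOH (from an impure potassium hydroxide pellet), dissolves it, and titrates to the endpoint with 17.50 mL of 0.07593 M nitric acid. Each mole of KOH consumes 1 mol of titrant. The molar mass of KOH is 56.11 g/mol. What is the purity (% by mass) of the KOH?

n(HNO3) = 0.07593 x 0.01750 = 0.001329 mol.
n(KOH) = 0.001329 / 1 = 0.001329 mol.
mass of KOH = 0.001329 x 56.11 = 0.07456 g.
% purity = 0.07456 / 0.5637 x 100 = 13.2%.

13.2%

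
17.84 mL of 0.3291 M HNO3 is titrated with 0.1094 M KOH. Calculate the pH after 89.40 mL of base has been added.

12.56

n(acid) = 0.3291 x 0.01784 = 0.005871 mol; n(KOH) added = 0.1094 x 0.08940 = 0.009780 mol.
Base is in excess by 0.009780 - 0.005871 = 0.003909 mol in a total volume of 0.1072 L.
[OH^-] = 0.003909/0.1072 = 0.03645 M, so pOH = 1.44 and pH = 14.00 - 1.44 = 12.56.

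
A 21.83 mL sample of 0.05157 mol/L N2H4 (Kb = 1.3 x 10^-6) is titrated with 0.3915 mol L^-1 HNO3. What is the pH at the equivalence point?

n(N2H4) = 0.05157 x 0.02183 = 0.001126 mol; V(HNO3) at equivalence = 0.001126/0.3915 = 0.002876 L.
At equivalence the base is fully converted to N2H5+; total volume = 0.02471 L, so [N2H5+] = 0.001126/0.02471 = 0.04557 M.
Ka(N2H5+) = Kw/Kb = 1.0e-14 / 1.3 x 10^-6 = 7.69e-9.
[H^+] = sqrt(Ka x [N2H5+]) = sqrt(7.69e-9 x 0.04557) = 1.87e-5 M.
pH = -log(1.87e-5) = 4.73.

4.73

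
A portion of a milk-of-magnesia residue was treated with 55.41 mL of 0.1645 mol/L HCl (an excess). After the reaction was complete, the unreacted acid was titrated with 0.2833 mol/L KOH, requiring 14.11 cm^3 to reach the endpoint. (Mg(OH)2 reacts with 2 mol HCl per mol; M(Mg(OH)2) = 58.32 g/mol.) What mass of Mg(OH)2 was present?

Total n(HCl) added = 0.1645 x 0.05541 = 0.009115 mol.
n(KOH) used = 0.2833 x 0.01411 = 0.003997 mol, which equals the excess n(HCl).
So n(HCl) consumed by the sample = 0.009115 - 0.003997 = 0.005118 mol.
n(Mg(OH)2) = 0.005118 / 2 = 0.002559 mol.
mass = 0.002559 mol x 58.32 g/mol = 0.149 g.

0.149 g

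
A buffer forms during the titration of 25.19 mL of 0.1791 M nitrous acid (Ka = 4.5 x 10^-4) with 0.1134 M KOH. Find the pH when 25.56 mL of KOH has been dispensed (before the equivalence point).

3.60

Initial n(HNO2) = 0.1791 x 0.02519 = 0.004512 mol.
n(KOH) added = 0.1134 x 0.02556 = 0.002899 mol, converting that many moles of HNO2 to NO2-.
Remaining n(HNO2) = 0.001613 mol; n(NO2-) = 0.002899 mol.
By Henderson-Hasselbalch, pH = pKa + log([A^-]/[HA]) = 3.35 + log(0.002899/0.001613) = 3.35 + (+0.25) = 3.60.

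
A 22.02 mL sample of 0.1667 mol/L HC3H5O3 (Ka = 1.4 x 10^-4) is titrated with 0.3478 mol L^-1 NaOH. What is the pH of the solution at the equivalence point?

n(HC3H5O3) = 0.1667 x 0.02202 = 0.003671 mol; V(NaOH) at equivalence = 0.003671/0.3478 = 0.01055 L.
At equivalence all the acid is converted to C3H5O3-; total volume = 0.02202 + 0.01055 = 0.03257 L, so [C3H5O3-] = 0.003671/0.03257 = 0.1127 M.
Kb = Kw/Ka = 1.0e-14 / 1.4 x 10^-4 = 7.14e-11.
[OH^-] = sqrt(Kb x [C3H5O3-]) = sqrt(7.14e-11 x 0.1127) = 2.84e-6 M.
pOH = 5.55, so pH = 14.00 - 5.55 = 8.45.

8.45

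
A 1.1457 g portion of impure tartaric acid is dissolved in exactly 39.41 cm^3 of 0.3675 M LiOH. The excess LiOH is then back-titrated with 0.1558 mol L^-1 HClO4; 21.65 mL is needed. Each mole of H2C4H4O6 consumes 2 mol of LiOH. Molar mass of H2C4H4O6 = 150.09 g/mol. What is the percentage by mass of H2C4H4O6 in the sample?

Total n(LiOH) added = 0.3675 x 0.03941 = 0.01448 mol.
n(HClO4) used = 0.1558 x 0.02165 = 0.003373 mol, which equals the excess n(LiOH).
So n(LiOH) consumed by the sample = 0.01448 - 0.003373 = 0.01111 mol.
n(H2C4H4O6) = 0.01111 / 2 = 0.005555 mol.
mass H2C4H4O6 = 0.005555 x 150.09 = 0.8338 g, so %H2C4H4O6 = 0.8338/1.1457 x 100 = 72.8%.

72.8%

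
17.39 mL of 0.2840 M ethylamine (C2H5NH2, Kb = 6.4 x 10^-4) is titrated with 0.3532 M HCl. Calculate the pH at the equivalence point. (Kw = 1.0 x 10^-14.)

n(C2H5NH2) = 0.2840 x 0.01739 = 0.004939 mol; V(HCl) at equivalence = 0.004939/0.3532 = 0.01398 L.
At equivalence the base is fully converted to C2H5NH3+; total volume = 0.03137 L, so [C2H5NH3+] = 0.004939/0.03137 = 0.1574 M.
Ka(C2H5NH3+) = Kw/Kb = 1.0e-14 / 6.4 x 10^-4 = 1.56e-11.
[H^+] = sqrt(Ka x [C2H5NH3+]) = sqrt(1.56e-11 x 0.1574) = 1.57e-6 M.
pH = -log(1.57e-6) = 5.80.

5.80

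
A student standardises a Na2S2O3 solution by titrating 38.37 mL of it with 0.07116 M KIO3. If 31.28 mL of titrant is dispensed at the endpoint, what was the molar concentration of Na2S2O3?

n(KIO3) = 0.07116 x 0.03128 = 0.002226 mol.
From the balanced equation, 1 mol KIO3 reacts with 6 mol Na2S2O3, so n(Na2S2O3) = 0.002226 x 6/1 = 0.01336 mol.
[Na2S2O3] = 0.01336 / 0.03837 L = 0.348 M.

0.348 M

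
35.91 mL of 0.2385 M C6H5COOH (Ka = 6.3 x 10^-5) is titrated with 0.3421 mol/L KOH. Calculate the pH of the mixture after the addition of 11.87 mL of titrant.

Initial n(C6H5COOH) = 0.2385 x 0.03591 = 0.008565 mol.
n(KOH) added = 0.3421 x 0.01187 = 0.004061 mol, converting that many moles of C6H5COOH to C6H5COO-.
Remaining n(C6H5COOH) = 0.004504 mol; n(C6H5COO-) = 0.004061 mol.
By Henderson-Hasselbalch, pH = pKa + log([A^-]/[HA]) = 4.20 + log(0.004061/0.004504) = 4.20 + (-0.04) = 4.16.

4.16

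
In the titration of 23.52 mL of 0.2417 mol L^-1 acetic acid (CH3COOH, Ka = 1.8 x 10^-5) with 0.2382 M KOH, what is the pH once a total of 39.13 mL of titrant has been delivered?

12.76

n(acid) = 0.2417 x 0.02352 = 0.005685 mol; n(KOH) added = 0.2382 x 0.03913 = 0.009321 mol.
Base is in excess by 0.009321 - 0.005685 = 0.003636 mol in a total volume of 0.06265 L.
[OH^-] = 0.003636/0.06265 = 0.05804 M, so pOH = 1.24 and pH = 14.00 - 1.24 = 12.76.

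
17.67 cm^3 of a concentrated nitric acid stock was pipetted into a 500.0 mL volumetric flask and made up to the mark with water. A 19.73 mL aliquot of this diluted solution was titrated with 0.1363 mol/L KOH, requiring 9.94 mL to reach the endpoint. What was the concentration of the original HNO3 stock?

n(KOH) = 0.1363 x 0.009940 = 0.001355 mol.
n(HNO3) in the aliquot = 0.001355 mol.
[diluted HNO3] = 0.001355 / 0.01973 = 0.06867 M.
Dilution factor = 500.0/17.67 = 28.30, so [stock] = 0.06867 x 28.30 = 1.94 M.

1.94 M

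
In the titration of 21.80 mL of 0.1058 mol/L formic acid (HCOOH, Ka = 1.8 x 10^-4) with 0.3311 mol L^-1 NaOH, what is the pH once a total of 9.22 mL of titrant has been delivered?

n(acid) = 0.1058 x 0.02180 = 0.002306 mol; n(NaOH) added = 0.3311 x 0.009220 = 0.003053 mol.
Base is in excess by 0.003053 - 0.002306 = 0.0007463 mol in a total volume of 0.03102 L.
[OH^-] = 0.0007463/0.03102 = 0.02406 M, so pOH = 1.62 and pH = 14.00 - 1.62 = 12.38.

12.38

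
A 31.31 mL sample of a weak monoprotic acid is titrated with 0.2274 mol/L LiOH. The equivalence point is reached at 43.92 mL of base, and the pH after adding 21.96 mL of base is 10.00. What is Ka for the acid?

1.0 x 10^-10

21.96 mL is half of the equivalence volume, so this is the half-equivalence point where [HA] = [A^-].
At half-equivalence pH = pKa, so pKa = 10.00.
Ka = 10^(-10.00) = 1.0 x 10^-10.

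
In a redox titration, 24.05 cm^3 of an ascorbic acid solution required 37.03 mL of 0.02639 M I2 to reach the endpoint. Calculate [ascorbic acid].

0.0406 M

n(I2) = 0.02639 x 0.03703 = 0.0009772 mol.
From the balanced equation, 1 mol I2 reacts with 1 mol ascorbic acid, so n(ascorbic acid) = 0.0009772 x 1/1 = 0.0009772 mol.
[ascorbic acid] = 0.0009772 / 0.02405 L = 0.0406 M.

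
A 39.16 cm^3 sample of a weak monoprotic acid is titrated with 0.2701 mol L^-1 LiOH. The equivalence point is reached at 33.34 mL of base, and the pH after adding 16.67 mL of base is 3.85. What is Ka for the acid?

16.67 mL is half of the equivalence volume, so this is the half-equivalence point where [HA] = [A^-].
At half-equivalence pH = pKa, so pKa = 3.85.
Ka = 10^(-3.85) = 1.4 x 10^-4.

1.4 x 10^-4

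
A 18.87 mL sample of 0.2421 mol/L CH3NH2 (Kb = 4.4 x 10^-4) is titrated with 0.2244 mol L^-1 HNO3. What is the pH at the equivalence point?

n(CH3NH2) = 0.2421 x 0.01887 = 0.004568 mol; V(HNO3) at equivalence = 0.004568/0.2244 = 0.02036 L.
At equivalence the base is fully converted to CH3NH3+; total volume = 0.03923 L, so [CH3NH3+] = 0.004568/0.03923 = 0.1165 M.
Ka(CH3NH3+) = Kw/Kb = 1.0e-14 / 4.4 x 10^-4 = 2.27e-11.
[H^+] = sqrt(Ka x [CH3NH3+]) = sqrt(2.27e-11 x 0.1165) = 1.63e-6 M.
pH = -log(1.63e-6) = 5.79.

5.79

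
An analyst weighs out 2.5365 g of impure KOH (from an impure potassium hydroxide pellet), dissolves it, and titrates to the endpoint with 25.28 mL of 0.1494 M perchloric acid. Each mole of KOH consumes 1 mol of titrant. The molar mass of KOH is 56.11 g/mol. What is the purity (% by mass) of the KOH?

8.35%

n(HClO4) = 0.1494 x 0.02528 = 0.003777 mol.
n(KOH) = 0.003777 / 1 = 0.003777 mol.
mass of KOH = 0.003777 x 56.11 = 0.2119 g.
% purity = 0.2119 / 2.5365 x 100 = 8.35%.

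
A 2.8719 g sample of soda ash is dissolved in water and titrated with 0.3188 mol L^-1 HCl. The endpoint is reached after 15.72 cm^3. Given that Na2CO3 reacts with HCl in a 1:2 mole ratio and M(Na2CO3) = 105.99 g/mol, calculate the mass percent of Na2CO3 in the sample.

9.25%

n(HCl) = 0.3188 x 0.01572 = 0.005012 mol.
n(Na2CO3) = 0.005012 / 2 = 0.002506 mol.
mass of Na2CO3 = 0.002506 x 105.99 = 0.2656 g.
% purity = 0.2656 / 2.8719 x 100 = 9.25%.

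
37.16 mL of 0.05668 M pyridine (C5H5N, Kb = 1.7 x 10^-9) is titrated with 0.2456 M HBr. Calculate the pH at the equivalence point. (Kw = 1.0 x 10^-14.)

3.28

n(C5H5N) = 0.05668 x 0.03716 = 0.002106 mol; V(HBr) at equivalence = 0.002106/0.2456 = 0.008576 L.
At equivalence the base is fully converted to C5H5NH+; total volume = 0.04574 L, so [C5H5NH+] = 0.002106/0.04574 = 0.04605 M.
Ka(C5H5NH+) = Kw/Kb = 1.0e-14 / 1.7 x 10^-9 = 5.88e-6.
[H^+] = sqrt(Ka x [C5H5NH+]) = sqrt(5.88e-6 x 0.04605) = 0.000520 M.
pH = -log(0.000520) = 3.28.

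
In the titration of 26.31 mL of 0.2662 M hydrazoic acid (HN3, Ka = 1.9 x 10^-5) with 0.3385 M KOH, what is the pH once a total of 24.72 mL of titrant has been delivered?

12.43

n(acid) = 0.2662 x 0.02631 = 0.007004 mol; n(KOH) added = 0.3385 x 0.02472 = 0.008368 mol.
Base is in excess by 0.008368 - 0.007004 = 0.001364 mol in a total volume of 0.05103 L.
[OH^-] = 0.001364/0.05103 = 0.02673 M, so pOH = 1.57 and pH = 14.00 - 1.57 = 12.43.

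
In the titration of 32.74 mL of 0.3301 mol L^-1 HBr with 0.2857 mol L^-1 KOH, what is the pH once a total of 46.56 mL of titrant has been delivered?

12.50

n(acid) = 0.3301 x 0.03274 = 0.01081 mol; n(KOH) added = 0.2857 x 0.04656 = 0.01330 mol.
Base is in excess by 0.01330 - 0.01081 = 0.002495 mol in a total volume of 0.07930 L.
[OH^-] = 0.002495/0.07930 = 0.03146 M, so pOH = 1.50 and pH = 14.00 - 1.50 = 12.50.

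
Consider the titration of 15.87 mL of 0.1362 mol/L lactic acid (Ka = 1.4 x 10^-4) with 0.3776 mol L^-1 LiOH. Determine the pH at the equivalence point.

n(HC3H5O3) = 0.1362 x 0.01587 = 0.002161 mol; V(LiOH) at equivalence = 0.002161/0.3776 = 0.005724 L.
At equivalence all the acid is converted to C3H5O3-; total volume = 0.01587 + 0.005724 = 0.02159 L, so [C3H5O3-] = 0.002161/0.02159 = 0.1001 M.
Kb = Kw/Ka = 1.0e-14 / 1.4 x 10^-4 = 7.14e-11.
[OH^-] = sqrt(Kb x [C3H5O3-]) = sqrt(7.14e-11 x 0.1001) = 2.67e-6 M.
pOH = 5.57, so pH = 14.00 - 5.57 = 8.43.

8.43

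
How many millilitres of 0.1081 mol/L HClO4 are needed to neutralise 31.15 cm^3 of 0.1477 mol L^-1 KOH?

n(KOH) = 0.1477 mol/L x 0.03115 L = 0.004601 mol.
At equivalence n(HClO4) = n(KOH) = 0.004601 mol.
V(HClO4) = 0.004601 / 0.1081 = 0.04256 L = 42.6 mL.

42.6 mL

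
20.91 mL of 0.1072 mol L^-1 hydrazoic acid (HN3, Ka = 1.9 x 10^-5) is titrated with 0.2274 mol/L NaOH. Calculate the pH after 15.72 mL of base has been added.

n(acid) = 0.1072 x 0.02091 = 0.002242 mol; n(NaOH) added = 0.2274 x 0.01572 = 0.003575 mol.
Base is in excess by 0.003575 - 0.002242 = 0.001333 mol in a total volume of 0.03663 L.
[OH^-] = 0.001333/0.03663 = 0.03640 M, so pOH = 1.44 and pH = 14.00 - 1.44 = 12.56.

12.56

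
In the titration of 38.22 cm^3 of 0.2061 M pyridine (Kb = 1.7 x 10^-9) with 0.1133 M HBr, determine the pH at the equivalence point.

3.18

n(C5H5N) = 0.2061 x 0.03822 = 0.007877 mol; V(HBr) at equivalence = 0.007877/0.1133 = 0.06952 L.
At equivalence the base is fully converted to C5H5NH+; total volume = 0.1077 L, so [C5H5NH+] = 0.007877/0.1077 = 0.07311 M.
Ka(C5H5NH+) = Kw/Kb = 1.0e-14 / 1.7 x 10^-9 = 5.88e-6.
[H^+] = sqrt(Ka x [C5H5NH+]) = sqrt(5.88e-6 x 0.07311) = 0.000656 M.
pH = -log(0.000656) = 3.18.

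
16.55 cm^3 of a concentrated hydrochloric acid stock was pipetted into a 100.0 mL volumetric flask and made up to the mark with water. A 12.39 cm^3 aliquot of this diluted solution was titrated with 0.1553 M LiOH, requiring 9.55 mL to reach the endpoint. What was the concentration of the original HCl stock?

0.723 M

n(LiOH) = 0.1553 x 0.009550 = 0.001483 mol.
n(HCl) in the aliquot = 0.001483 mol.
[diluted HCl] = 0.001483 / 0.01239 = 0.1197 M.
Dilution factor = 100.0/16.55 = 6.042, so [stock] = 0.1197 x 6.042 = 0.723 M.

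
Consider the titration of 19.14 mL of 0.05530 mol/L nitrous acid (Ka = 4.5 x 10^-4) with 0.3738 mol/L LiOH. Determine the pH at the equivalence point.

n(HNO2) = 0.05530 x 0.01914 = 0.001058 mol; V(LiOH) at equivalence = 0.001058/0.3738 = 0.002832 L.
At equivalence all the acid is converted to NO2-; total volume = 0.01914 + 0.002832 = 0.02197 L, so [NO2-] = 0.001058/0.02197 = 0.04817 M.
Kb = Kw/Ka = 1.0e-14 / 4.5 x 10^-4 = 2.22e-11.
[OH^-] = sqrt(Kb x [NO2-]) = sqrt(2.22e-11 x 0.04817) = 1.03e-6 M.
pOH = 5.99, so pH = 14.00 - 5.99 = 8.01.

8.01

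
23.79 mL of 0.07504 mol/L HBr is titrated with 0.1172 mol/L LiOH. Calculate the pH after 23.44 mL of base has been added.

n(acid) = 0.07504 x 0.02379 = 0.001785 mol; n(LiOH) added = 0.1172 x 0.02344 = 0.002747 mol.
Base is in excess by 0.002747 - 0.001785 = 0.0009620 mol in a total volume of 0.04723 L.
[OH^-] = 0.0009620/0.04723 = 0.02037 M, so pOH = 1.69 and pH = 14.00 - 1.69 = 12.31.

12.31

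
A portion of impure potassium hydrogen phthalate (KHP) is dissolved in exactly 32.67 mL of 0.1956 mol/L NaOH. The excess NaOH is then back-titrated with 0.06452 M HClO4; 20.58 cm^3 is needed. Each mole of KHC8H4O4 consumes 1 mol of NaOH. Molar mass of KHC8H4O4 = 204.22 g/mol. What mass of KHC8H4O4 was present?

1.03 g

Total n(NaOH) added = 0.1956 x 0.03267 = 0.006390 mol.
n(HClO4) used = 0.06452 x 0.02058 = 0.001328 mol, which equals the excess n(NaOH).
So n(NaOH) consumed by the sample = 0.006390 - 0.001328 = 0.005062 mol.
n(KHC8H4O4) = 0.005062 / 1 = 0.005062 mol.
mass = 0.005062 mol x 204.22 g/mol = 1.03 g.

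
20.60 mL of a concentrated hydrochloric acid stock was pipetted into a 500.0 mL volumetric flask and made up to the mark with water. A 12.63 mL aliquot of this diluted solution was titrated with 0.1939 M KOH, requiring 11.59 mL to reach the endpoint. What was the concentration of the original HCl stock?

4.32 M

n(KOH) = 0.1939 x 0.01159 = 0.002247 mol.
n(HCl) in the aliquot = 0.002247 mol.
[diluted HCl] = 0.002247 / 0.01263 = 0.1779 M.
Dilution factor = 500.0/20.60 = 24.27, so [stock] = 0.1779 x 24.27 = 4.32 M.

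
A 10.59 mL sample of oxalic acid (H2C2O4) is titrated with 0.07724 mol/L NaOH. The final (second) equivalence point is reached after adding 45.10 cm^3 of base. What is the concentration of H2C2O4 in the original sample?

n(NaOH) = 0.07724 x 0.04510 = 0.003484 mol.
At the final (second) equivalence point, 2 mol OH^- react per mol H2C2O4, so n(H2C2O4) = 0.003484 / 2 = 0.001742 mol.
[H2C2O4] = 0.001742 / 0.01059 L = 0.164 M.

0.164 M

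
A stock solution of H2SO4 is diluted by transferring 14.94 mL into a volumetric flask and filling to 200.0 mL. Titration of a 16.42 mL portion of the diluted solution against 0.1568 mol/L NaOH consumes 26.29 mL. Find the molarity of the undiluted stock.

1.68 M

n(NaOH) = 0.1568 x 0.02629 = 0.004122 mol.
n(H2SO4) in the aliquot = 0.004122 x 1/2 = 0.002061 mol.
[diluted H2SO4] = 0.002061 / 0.01642 = 0.1255 M.
Dilution factor = 200.0/14.94 = 13.39, so [stock] = 0.1255 x 13.39 = 1.68 M.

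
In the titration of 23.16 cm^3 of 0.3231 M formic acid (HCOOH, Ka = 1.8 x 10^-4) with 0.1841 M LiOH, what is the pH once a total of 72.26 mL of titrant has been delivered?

12.79

n(acid) = 0.3231 x 0.02316 = 0.007483 mol; n(LiOH) added = 0.1841 x 0.07226 = 0.01330 mol.
Base is in excess by 0.01330 - 0.007483 = 0.005820 mol in a total volume of 0.09542 L.
[OH^-] = 0.005820/0.09542 = 0.06099 M, so pOH = 1.21 and pH = 14.00 - 1.21 = 12.79.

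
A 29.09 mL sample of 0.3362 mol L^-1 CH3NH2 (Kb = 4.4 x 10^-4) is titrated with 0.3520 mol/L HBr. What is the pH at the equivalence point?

n(CH3NH2) = 0.3362 x 0.02909 = 0.009780 mol; V(HBr) at equivalence = 0.009780/0.3520 = 0.02778 L.
At equivalence the base is fully converted to CH3NH3+; total volume = 0.05687 L, so [CH3NH3+] = 0.009780/0.05687 = 0.1720 M.
Ka(CH3NH3+) = Kw/Kb = 1.0e-14 / 4.4 x 10^-4 = 2.27e-11.
[H^+] = sqrt(Ka x [CH3NH3+]) = sqrt(2.27e-11 x 0.1720) = 1.98e-6 M.
pH = -log(1.98e-6) = 5.70.

5.70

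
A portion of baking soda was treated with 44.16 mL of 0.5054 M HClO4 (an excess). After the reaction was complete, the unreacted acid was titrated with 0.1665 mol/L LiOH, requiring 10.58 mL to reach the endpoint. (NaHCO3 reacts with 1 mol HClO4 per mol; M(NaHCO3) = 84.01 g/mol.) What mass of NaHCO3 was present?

1.73 g

Total n(HClO4) added = 0.5054 x 0.04416 = 0.02232 mol.
n(LiOH) used = 0.1665 x 0.01058 = 0.001762 mol, which equals the excess n(HClO4).
So n(HClO4) consumed by the sample = 0.02232 - 0.001762 = 0.02056 mol.
n(NaHCO3) = 0.02056 / 1 = 0.02056 mol.
mass = 0.02056 mol x 84.01 g/mol = 1.73 g.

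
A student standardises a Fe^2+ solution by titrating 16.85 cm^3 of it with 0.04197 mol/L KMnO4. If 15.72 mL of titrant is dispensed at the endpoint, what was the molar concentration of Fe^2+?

0.196 M

n(KMnO4) = 0.04197 x 0.01572 = 0.0006598 mol.
From the balanced equation, 1 mol KMnO4 reacts with 5 mol Fe^2+, so n(Fe^2+) = 0.0006598 x 5/1 = 0.003299 mol.
[Fe^2+] = 0.003299 / 0.01685 L = 0.196 M.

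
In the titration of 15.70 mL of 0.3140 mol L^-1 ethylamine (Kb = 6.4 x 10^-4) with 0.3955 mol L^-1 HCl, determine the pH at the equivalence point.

n(C2H5NH2) = 0.3140 x 0.01570 = 0.004930 mol; V(HCl) at equivalence = 0.004930/0.3955 = 0.01246 L.
At equivalence the base is fully converted to C2H5NH3+; total volume = 0.02816 L, so [C2H5NH3+] = 0.004930/0.02816 = 0.1750 M.
Ka(C2H5NH3+) = Kw/Kb = 1.0e-14 / 6.4 x 10^-4 = 1.56e-11.
[H^+] = sqrt(Ka x [C2H5NH3+]) = sqrt(1.56e-11 x 0.1750) = 1.65e-6 M.
pH = -log(1.65e-6) = 5.78.

5.78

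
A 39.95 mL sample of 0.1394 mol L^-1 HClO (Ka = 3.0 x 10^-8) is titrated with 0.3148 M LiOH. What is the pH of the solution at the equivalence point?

n(HClO) = 0.1394 x 0.03995 = 0.005569 mol; V(LiOH) at equivalence = 0.005569/0.3148 = 0.01769 L.
At equivalence all the acid is converted to ClO-; total volume = 0.03995 + 0.01769 = 0.05764 L, so [ClO-] = 0.005569/0.05764 = 0.09662 M.
Kb = Kw/Ka = 1.0e-14 / 3.0 x 10^-8 = 3.33e-7.
[OH^-] = sqrt(Kb x [ClO-]) = sqrt(3.33e-7 x 0.09662) = 0.000179 M.
pOH = 3.75, so pH = 14.00 - 3.75 = 10.25.

10.25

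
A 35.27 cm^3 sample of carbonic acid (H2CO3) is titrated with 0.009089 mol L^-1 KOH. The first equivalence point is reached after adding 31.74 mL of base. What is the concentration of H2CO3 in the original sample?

0.00818 M

n(KOH) = 0.009089 x 0.03174 = 0.0002885 mol.
At the first equivalence point, 1 mol OH^- react per mol H2CO3, so n(H2CO3) = 0.0002885 / 1 = 0.0002885 mol.
[H2CO3] = 0.0002885 / 0.03527 L = 0.00818 M.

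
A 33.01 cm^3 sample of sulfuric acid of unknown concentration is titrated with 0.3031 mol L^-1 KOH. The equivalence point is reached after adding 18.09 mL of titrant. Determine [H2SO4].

n(KOH) delivered = 0.3031 x 0.01809 = 0.005483 mol.
The reaction is 1 H2SO4 + 2 KOH, so n(H2SO4) = 0.005483 x 1/2 = 0.002742 mol.
[H2SO4] = 0.002742 mol / 0.03301 L = 0.0831 M.

0.0831 M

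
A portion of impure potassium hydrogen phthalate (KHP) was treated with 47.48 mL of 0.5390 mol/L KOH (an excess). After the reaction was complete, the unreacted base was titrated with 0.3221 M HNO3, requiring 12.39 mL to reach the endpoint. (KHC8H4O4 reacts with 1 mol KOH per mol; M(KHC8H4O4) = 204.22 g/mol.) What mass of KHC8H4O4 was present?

4.41 g

Total n(KOH) added = 0.5390 x 0.04748 = 0.02559 mol.
n(HNO3) used = 0.3221 x 0.01239 = 0.003991 mol, which equals the excess n(KOH).
So n(KOH) consumed by the sample = 0.02559 - 0.003991 = 0.02160 mol.
n(KHC8H4O4) = 0.02160 / 1 = 0.02160 mol.
mass = 0.02160 mol x 204.22 g/mol = 4.41 g.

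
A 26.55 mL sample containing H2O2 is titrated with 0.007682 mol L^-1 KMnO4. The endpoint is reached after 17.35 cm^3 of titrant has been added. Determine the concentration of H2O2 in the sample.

0.0126 M

n(KMnO4) = 0.007682 x 0.01735 = 0.0001333 mol.
From the balanced equation, 2 mol KMnO4 reacts with 5 mol H2O2, so n(H2O2) = 0.0001333 x 5/2 = 0.0003332 mol.
[H2O2] = 0.0003332 / 0.02655 L = 0.0126 M.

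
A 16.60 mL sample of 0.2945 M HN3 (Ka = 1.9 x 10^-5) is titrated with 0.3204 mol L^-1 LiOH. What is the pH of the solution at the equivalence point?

8.95

n(HN3) = 0.2945 x 0.01660 = 0.004889 mol; V(LiOH) at equivalence = 0.004889/0.3204 = 0.01526 L.
At equivalence all the acid is converted to N3-; total volume = 0.01660 + 0.01526 = 0.03186 L, so [N3-] = 0.004889/0.03186 = 0.1535 M.
Kb = Kw/Ka = 1.0e-14 / 1.9 x 10^-5 = 5.26e-10.
[OH^-] = sqrt(Kb x [N3-]) = sqrt(5.26e-10 x 0.1535) = 8.99e-6 M.
pOH = 5.05, so pH = 14.00 - 5.05 = 8.95.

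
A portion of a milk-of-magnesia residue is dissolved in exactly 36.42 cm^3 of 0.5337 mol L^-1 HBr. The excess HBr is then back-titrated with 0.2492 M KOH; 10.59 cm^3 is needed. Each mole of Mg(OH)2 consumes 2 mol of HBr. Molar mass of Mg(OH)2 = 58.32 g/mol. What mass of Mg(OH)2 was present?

0.490 g

Total n(HBr) added = 0.5337 x 0.03642 = 0.01944 mol.
n(KOH) used = 0.2492 x 0.01059 = 0.002639 mol, which equals the excess n(HBr).
So n(HBr) consumed by the sample = 0.01944 - 0.002639 = 0.01680 mol.
n(Mg(OH)2) = 0.01680 / 2 = 0.008399 mol.
mass = 0.008399 mol x 58.32 g/mol = 0.490 g.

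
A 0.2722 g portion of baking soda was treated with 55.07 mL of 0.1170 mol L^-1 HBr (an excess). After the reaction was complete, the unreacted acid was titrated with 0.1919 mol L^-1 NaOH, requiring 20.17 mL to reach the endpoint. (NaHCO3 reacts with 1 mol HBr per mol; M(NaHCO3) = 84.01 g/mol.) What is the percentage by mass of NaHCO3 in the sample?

Total n(HBr) added = 0.1170 x 0.05507 = 0.006443 mol.
n(NaOH) used = 0.1919 x 0.02017 = 0.003871 mol, which equals the excess n(HBr).
So n(HBr) consumed by the sample = 0.006443 - 0.003871 = 0.002573 mol.
n(NaHCO3) = 0.002573 / 1 = 0.002573 mol.
mass NaHCO3 = 0.002573 x 84.01 = 0.2161 g, so %NaHCO3 = 0.2161/0.2722 x 100 = 79.4%.

79.4%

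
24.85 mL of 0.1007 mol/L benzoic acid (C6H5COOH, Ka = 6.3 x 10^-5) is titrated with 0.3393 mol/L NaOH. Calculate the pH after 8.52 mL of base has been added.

n(acid) = 0.1007 x 0.02485 = 0.002502 mol; n(NaOH) added = 0.3393 x 0.008520 = 0.002891 mol.
Base is in excess by 0.002891 - 0.002502 = 0.0003884 mol in a total volume of 0.03337 L.
[OH^-] = 0.0003884/0.03337 = 0.01164 M, so pOH = 1.93 and pH = 14.00 - 1.93 = 12.07.

12.07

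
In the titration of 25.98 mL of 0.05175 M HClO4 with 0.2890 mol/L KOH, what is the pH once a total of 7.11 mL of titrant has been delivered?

n(acid) = 0.05175 x 0.02598 = 0.001344 mol; n(KOH) added = 0.2890 x 0.007110 = 0.002055 mol.
Base is in excess by 0.002055 - 0.001344 = 0.0007103 mol in a total volume of 0.03309 L.
[OH^-] = 0.0007103/0.03309 = 0.02147 M, so pOH = 1.67 and pH = 14.00 - 1.67 = 12.33.

12.33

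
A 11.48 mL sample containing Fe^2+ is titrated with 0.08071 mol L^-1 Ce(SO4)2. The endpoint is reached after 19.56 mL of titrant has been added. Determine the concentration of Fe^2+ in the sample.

n(Ce(SO4)2) = 0.08071 x 0.01956 = 0.001579 mol.
From the balanced equation, 1 mol Ce(SO4)2 reacts with 1 mol Fe^2+, so n(Fe^2+) = 0.001579 x 1/1 = 0.001579 mol.
[Fe^2+] = 0.001579 / 0.01148 L = 0.138 M.

0.138 M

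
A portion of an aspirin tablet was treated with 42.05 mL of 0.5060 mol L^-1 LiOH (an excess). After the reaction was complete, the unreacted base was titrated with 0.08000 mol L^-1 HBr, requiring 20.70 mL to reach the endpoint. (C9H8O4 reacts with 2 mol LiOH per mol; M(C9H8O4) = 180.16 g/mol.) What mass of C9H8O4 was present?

1.77 g

Total n(LiOH) added = 0.5060 x 0.04205 = 0.02128 mol.
n(HBr) used = 0.08000 x 0.02070 = 0.001656 mol, which equals the excess n(LiOH).
So n(LiOH) consumed by the sample = 0.02128 - 0.001656 = 0.01962 mol.
n(C9H8O4) = 0.01962 / 2 = 0.009811 mol.
mass = 0.009811 mol x 180.16 g/mol = 1.77 g.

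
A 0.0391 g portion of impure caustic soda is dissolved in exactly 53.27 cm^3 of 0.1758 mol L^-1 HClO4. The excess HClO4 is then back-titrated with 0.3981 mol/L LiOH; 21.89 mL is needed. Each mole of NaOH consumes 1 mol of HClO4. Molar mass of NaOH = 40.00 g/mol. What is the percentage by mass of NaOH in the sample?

66.5%

Total n(HClO4) added = 0.1758 x 0.05327 = 0.009365 mol.
n(LiOH) used = 0.3981 x 0.02189 = 0.008714 mol, which equals the excess n(HClO4).
So n(HClO4) consumed by the sample = 0.009365 - 0.008714 = 0.0006505 mol.
n(NaOH) = 0.0006505 / 1 = 0.0006505 mol.
mass NaOH = 0.0006505 x 40.00 = 0.02602 g, so %NaOH = 0.02602/0.0391 x 100 = 66.5%.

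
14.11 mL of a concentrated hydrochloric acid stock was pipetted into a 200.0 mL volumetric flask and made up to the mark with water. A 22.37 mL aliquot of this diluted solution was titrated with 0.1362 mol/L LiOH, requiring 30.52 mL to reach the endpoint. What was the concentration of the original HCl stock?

n(LiOH) = 0.1362 x 0.03052 = 0.004157 mol.
n(HCl) in the aliquot = 0.004157 mol.
[diluted HCl] = 0.004157 / 0.02237 = 0.1858 M.
Dilution factor = 200.0/14.11 = 14.17, so [stock] = 0.1858 x 14.17 = 2.63 M.

2.63 M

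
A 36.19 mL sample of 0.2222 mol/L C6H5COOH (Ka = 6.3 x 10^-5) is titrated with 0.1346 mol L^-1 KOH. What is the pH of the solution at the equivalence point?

n(C6H5COOH) = 0.2222 x 0.03619 = 0.008041 mol; V(KOH) at equivalence = 0.008041/0.1346 = 0.05974 L.
At equivalence all the acid is converted to C6H5COO-; total volume = 0.03619 + 0.05974 = 0.09593 L, so [C6H5COO-] = 0.008041/0.09593 = 0.08382 M.
Kb = Kw/Ka = 1.0e-14 / 6.3 x 10^-5 = 1.59e-10.
[OH^-] = sqrt(Kb x [C6H5COO-]) = sqrt(1.59e-10 x 0.08382) = 3.65e-6 M.
pOH = 5.44, so pH = 14.00 - 5.44 = 8.56.

8.56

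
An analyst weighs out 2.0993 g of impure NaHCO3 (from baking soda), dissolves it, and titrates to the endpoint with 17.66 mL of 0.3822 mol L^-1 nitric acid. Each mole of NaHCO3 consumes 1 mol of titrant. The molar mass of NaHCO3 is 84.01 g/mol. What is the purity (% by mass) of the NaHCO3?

n(HNO3) = 0.3822 x 0.01766 = 0.006750 mol.
n(NaHCO3) = 0.006750 / 1 = 0.006750 mol.
mass of NaHCO3 = 0.006750 x 84.01 = 0.5670 g.
% purity = 0.5670 / 2.0993 x 100 = 27.0%.

27.0%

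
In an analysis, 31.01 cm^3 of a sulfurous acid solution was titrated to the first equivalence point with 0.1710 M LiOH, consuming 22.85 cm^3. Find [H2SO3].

n(LiOH) = 0.1710 x 0.02285 = 0.003907 mol.
At the first equivalence point, 1 mol OH^- react per mol H2SO3, so n(H2SO3) = 0.003907 / 1 = 0.003907 mol.
[H2SO3] = 0.003907 / 0.03101 L = 0.126 M.

0.126 M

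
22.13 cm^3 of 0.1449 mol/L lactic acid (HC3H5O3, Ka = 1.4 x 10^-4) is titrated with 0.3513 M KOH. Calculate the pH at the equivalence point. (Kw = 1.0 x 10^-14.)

n(HC3H5O3) = 0.1449 x 0.02213 = 0.003207 mol; V(KOH) at equivalence = 0.003207/0.3513 = 0.009128 L.
At equivalence all the acid is converted to C3H5O3-; total volume = 0.02213 + 0.009128 = 0.03126 L, so [C3H5O3-] = 0.003207/0.03126 = 0.1026 M.
Kb = Kw/Ka = 1.0e-14 / 1.4 x 10^-4 = 7.14e-11.
[OH^-] = sqrt(Kb x [C3H5O3-]) = sqrt(7.14e-11 x 0.1026) = 2.71e-6 M.
pOH = 5.57, so pH = 14.00 - 5.57 = 8.43.

8.43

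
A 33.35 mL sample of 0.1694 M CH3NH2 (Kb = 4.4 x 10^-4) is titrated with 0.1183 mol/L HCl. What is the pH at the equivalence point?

5.90

n(CH3NH2) = 0.1694 x 0.03335 = 0.005649 mol; V(HCl) at equivalence = 0.005649/0.1183 = 0.04776 L.
At equivalence the base is fully converted to CH3NH3+; total volume = 0.08111 L, so [CH3NH3+] = 0.005649/0.08111 = 0.06966 M.
Ka(CH3NH3+) = Kw/Kb = 1.0e-14 / 4.4 x 10^-4 = 2.27e-11.
[H^+] = sqrt(Ka x [CH3NH3+]) = sqrt(2.27e-11 x 0.06966) = 1.26e-6 M.
pH = -log(1.26e-6) = 5.90.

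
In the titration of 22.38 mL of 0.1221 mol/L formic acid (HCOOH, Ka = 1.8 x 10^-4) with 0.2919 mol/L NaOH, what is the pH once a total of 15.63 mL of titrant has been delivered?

n(acid) = 0.1221 x 0.02238 = 0.002733 mol; n(NaOH) added = 0.2919 x 0.01563 = 0.004562 mol.
Base is in excess by 0.004562 - 0.002733 = 0.001830 mol in a total volume of 0.03801 L.
[OH^-] = 0.001830/0.03801 = 0.04814 M, so pOH = 1.32 and pH = 14.00 - 1.32 = 12.68.

12.68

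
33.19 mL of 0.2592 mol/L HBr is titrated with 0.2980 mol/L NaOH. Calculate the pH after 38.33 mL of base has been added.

12.60

n(acid) = 0.2592 x 0.03319 = 0.008603 mol; n(NaOH) added = 0.2980 x 0.03833 = 0.01142 mol.
Base is in excess by 0.01142 - 0.008603 = 0.002819 mol in a total volume of 0.07152 L.
[OH^-] = 0.002819/0.07152 = 0.03942 M, so pOH = 1.40 and pH = 14.00 - 1.40 = 12.60.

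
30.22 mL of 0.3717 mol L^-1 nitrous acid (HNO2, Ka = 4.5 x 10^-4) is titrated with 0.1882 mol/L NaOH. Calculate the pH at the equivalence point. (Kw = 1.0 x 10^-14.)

8.22

n(HNO2) = 0.3717 x 0.03022 = 0.01123 mol; V(NaOH) at equivalence = 0.01123/0.1882 = 0.05969 L.
At equivalence all the acid is converted to NO2-; total volume = 0.03022 + 0.05969 = 0.08991 L, so [NO2-] = 0.01123/0.08991 = 0.1249 M.
Kb = Kw/Ka = 1.0e-14 / 4.5 x 10^-4 = 2.22e-11.
[OH^-] = sqrt(Kb x [NO2-]) = sqrt(2.22e-11 x 0.1249) = 1.67e-6 M.
pOH = 5.78, so pH = 14.00 - 5.78 = 8.22.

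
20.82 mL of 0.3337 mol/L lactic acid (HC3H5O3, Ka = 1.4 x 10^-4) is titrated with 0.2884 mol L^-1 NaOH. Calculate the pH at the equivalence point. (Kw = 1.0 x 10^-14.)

8.52

n(HC3H5O3) = 0.3337 x 0.02082 = 0.006948 mol; V(NaOH) at equivalence = 0.006948/0.2884 = 0.02409 L.
At equivalence all the acid is converted to C3H5O3-; total volume = 0.02082 + 0.02409 = 0.04491 L, so [C3H5O3-] = 0.006948/0.04491 = 0.1547 M.
Kb = Kw/Ka = 1.0e-14 / 1.4 x 10^-4 = 7.14e-11.
[OH^-] = sqrt(Kb x [C3H5O3-]) = sqrt(7.14e-11 x 0.1547) = 3.32e-6 M.
pOH = 5.48, so pH = 14.00 - 5.48 = 8.52.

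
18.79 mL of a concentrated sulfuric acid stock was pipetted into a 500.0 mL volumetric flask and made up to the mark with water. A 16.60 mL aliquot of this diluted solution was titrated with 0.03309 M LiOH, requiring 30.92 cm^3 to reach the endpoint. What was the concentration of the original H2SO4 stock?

n(LiOH) = 0.03309 x 0.03092 = 0.001023 mol.
n(H2SO4) in the aliquot = 0.001023 x 1/2 = 0.0005116 mol.
[diluted H2SO4] = 0.0005116 / 0.01660 = 0.03082 M.
Dilution factor = 500.0/18.79 = 26.61, so [stock] = 0.03082 x 26.61 = 0.820 M.

0.820 M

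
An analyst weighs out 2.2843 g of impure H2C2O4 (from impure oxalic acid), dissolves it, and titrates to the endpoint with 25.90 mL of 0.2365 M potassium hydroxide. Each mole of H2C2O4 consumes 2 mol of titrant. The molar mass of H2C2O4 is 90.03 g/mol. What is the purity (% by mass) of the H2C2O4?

n(KOH) = 0.2365 x 0.02590 = 0.006125 mol.
n(H2C2O4) = 0.006125 / 2 = 0.003063 mol.
mass of H2C2O4 = 0.003063 x 90.03 = 0.2757 g.
% purity = 0.2757 / 2.2843 x 100 = 12.1%.

12.1%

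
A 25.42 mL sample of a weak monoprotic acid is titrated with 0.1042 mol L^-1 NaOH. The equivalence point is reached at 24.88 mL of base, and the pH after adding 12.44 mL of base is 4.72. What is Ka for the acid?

1.9 x 10^-5

12.44 mL is half of the equivalence volume, so this is the half-equivalence point where [HA] = [A^-].
At half-equivalence pH = pKa, so pKa = 4.72.
Ka = 10^(-4.72) = 1.9 x 10^-5.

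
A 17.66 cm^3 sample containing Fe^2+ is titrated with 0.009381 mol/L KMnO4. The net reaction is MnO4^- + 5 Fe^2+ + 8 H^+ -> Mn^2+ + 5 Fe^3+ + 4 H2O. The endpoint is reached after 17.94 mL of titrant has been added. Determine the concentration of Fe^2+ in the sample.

0.0476 M

n(KMnO4) = 0.009381 x 0.01794 = 0.0001683 mol.
From the balanced equation, 1 mol KMnO4 reacts with 5 mol Fe^2+, so n(Fe^2+) = 0.0001683 x 5/1 = 0.0008415 mol.
[Fe^2+] = 0.0008415 / 0.01766 L = 0.0476 M.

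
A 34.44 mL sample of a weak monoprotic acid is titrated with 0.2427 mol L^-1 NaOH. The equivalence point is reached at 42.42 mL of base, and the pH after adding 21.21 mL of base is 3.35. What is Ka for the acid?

4.5 x 10^-4

21.21 mL is half of the equivalence volume, so this is the half-equivalence point where [HA] = [A^-].
At half-equivalence pH = pKa, so pKa = 3.35.
Ka = 10^(-3.35) = 4.5 x 10^-4.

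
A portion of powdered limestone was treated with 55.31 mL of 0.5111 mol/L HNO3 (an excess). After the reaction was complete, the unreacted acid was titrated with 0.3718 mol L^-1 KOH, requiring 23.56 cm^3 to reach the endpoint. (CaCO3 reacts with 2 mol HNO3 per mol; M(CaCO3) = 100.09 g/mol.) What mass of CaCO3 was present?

Total n(HNO3) added = 0.5111 x 0.05531 = 0.02827 mol.
n(KOH) used = 0.3718 x 0.02356 = 0.008760 mol, which equals the excess n(HNO3).
So n(HNO3) consumed by the sample = 0.02827 - 0.008760 = 0.01951 mol.
n(CaCO3) = 0.01951 / 2 = 0.009755 mol.
mass = 0.009755 mol x 100.09 g/mol = 0.976 g.

0.976 g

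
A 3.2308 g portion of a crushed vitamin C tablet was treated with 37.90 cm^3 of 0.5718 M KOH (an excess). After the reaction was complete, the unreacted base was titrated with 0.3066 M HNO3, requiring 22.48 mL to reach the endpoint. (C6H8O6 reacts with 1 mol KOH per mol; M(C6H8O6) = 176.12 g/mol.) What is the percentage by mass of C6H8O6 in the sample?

80.6%

Total n(KOH) added = 0.5718 x 0.03790 = 0.02167 mol.
n(HNO3) used = 0.3066 x 0.02248 = 0.006892 mol, which equals the excess n(KOH).
So n(KOH) consumed by the sample = 0.02167 - 0.006892 = 0.01478 mol.
n(C6H8O6) = 0.01478 / 1 = 0.01478 mol.
mass C6H8O6 = 0.01478 x 176.12 = 2.603 g, so %C6H8O6 = 2.603/3.2308 x 100 = 80.6%.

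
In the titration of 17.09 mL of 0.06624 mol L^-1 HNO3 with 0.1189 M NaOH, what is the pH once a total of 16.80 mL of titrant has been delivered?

12.41

n(acid) = 0.06624 x 0.01709 = 0.001132 mol; n(NaOH) added = 0.1189 x 0.01680 = 0.001998 mol.
Base is in excess by 0.001998 - 0.001132 = 0.0008655 mol in a total volume of 0.03389 L.
[OH^-] = 0.0008655/0.03389 = 0.02554 M, so pOH = 1.59 and pH = 14.00 - 1.59 = 12.41.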